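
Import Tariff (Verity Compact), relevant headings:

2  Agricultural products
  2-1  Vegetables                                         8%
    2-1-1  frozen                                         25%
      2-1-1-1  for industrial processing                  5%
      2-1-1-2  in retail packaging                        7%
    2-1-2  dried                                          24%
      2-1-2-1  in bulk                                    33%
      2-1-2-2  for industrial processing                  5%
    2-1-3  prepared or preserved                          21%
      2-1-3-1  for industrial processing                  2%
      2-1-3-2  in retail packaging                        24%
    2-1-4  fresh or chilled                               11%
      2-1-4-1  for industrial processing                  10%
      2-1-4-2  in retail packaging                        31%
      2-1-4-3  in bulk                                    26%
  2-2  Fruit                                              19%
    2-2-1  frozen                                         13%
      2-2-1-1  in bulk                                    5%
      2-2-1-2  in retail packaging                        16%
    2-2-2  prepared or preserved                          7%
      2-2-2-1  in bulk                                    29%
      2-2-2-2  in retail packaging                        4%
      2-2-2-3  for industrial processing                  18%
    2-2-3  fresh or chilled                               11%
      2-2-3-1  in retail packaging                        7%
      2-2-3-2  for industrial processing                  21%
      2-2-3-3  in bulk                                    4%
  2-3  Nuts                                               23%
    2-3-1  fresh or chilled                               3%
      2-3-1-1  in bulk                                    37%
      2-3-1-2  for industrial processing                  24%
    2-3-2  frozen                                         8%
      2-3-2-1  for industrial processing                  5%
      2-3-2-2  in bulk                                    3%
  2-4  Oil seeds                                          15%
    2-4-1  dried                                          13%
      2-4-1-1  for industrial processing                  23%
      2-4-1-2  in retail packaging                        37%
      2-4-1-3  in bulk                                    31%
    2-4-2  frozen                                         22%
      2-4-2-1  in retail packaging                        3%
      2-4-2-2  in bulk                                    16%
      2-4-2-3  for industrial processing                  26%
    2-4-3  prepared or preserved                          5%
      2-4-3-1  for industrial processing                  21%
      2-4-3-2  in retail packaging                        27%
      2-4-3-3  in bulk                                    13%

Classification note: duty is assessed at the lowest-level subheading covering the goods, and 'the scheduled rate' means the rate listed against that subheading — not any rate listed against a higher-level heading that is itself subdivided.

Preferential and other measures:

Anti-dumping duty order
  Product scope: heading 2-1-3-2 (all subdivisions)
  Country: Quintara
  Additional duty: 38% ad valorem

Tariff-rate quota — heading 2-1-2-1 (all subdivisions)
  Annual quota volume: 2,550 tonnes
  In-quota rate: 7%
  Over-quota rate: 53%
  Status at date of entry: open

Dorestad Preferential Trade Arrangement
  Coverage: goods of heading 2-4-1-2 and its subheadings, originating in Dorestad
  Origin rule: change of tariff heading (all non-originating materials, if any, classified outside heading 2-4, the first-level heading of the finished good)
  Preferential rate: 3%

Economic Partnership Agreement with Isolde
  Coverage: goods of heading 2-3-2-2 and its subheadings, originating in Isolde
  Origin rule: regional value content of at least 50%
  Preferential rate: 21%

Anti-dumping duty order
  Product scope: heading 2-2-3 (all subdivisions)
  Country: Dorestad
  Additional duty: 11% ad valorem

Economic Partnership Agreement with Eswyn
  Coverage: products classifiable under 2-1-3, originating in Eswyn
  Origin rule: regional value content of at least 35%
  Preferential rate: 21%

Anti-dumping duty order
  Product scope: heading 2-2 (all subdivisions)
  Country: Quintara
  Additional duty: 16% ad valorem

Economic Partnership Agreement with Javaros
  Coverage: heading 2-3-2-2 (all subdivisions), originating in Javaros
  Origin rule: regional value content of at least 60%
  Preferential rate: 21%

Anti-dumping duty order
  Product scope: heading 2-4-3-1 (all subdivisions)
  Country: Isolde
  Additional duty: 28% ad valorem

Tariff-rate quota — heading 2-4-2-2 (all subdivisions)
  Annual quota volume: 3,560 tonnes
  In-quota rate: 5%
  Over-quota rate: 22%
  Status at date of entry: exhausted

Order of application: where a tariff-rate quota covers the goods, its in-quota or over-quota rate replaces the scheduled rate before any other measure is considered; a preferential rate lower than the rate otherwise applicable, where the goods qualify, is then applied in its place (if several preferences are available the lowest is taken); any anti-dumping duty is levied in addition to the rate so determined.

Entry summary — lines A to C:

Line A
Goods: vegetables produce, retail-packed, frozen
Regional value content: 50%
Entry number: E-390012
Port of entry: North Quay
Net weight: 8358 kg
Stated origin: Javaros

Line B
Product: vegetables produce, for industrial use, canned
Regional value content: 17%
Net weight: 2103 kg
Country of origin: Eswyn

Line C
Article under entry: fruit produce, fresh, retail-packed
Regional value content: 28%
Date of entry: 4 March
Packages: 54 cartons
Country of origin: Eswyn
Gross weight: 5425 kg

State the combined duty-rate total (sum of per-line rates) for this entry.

Line A: vegetables → 2-1; frozen → 2-1-1; retail-packed → 2-1-1-2. Scheduled 7%. Javaros agreement on 2-3-2-2: 2-1-1-2 not covered. → 7%.
Line B: vegetables → 2-1; canned → 2-1-3; for industrial use → 2-1-3-1. Scheduled 2%. Eswyn agreement on 2-1-3: RVC < 35%. → 2%.
Line C: fruit → 2-2; fresh → 2-2-3; retail-packed → 2-2-3-1. Scheduled 7%. Eswyn agreement on 2-1-3: 2-2-3-1 not covered. → 7%.
Sum: 7% + 2% + 7% = 16%.

16%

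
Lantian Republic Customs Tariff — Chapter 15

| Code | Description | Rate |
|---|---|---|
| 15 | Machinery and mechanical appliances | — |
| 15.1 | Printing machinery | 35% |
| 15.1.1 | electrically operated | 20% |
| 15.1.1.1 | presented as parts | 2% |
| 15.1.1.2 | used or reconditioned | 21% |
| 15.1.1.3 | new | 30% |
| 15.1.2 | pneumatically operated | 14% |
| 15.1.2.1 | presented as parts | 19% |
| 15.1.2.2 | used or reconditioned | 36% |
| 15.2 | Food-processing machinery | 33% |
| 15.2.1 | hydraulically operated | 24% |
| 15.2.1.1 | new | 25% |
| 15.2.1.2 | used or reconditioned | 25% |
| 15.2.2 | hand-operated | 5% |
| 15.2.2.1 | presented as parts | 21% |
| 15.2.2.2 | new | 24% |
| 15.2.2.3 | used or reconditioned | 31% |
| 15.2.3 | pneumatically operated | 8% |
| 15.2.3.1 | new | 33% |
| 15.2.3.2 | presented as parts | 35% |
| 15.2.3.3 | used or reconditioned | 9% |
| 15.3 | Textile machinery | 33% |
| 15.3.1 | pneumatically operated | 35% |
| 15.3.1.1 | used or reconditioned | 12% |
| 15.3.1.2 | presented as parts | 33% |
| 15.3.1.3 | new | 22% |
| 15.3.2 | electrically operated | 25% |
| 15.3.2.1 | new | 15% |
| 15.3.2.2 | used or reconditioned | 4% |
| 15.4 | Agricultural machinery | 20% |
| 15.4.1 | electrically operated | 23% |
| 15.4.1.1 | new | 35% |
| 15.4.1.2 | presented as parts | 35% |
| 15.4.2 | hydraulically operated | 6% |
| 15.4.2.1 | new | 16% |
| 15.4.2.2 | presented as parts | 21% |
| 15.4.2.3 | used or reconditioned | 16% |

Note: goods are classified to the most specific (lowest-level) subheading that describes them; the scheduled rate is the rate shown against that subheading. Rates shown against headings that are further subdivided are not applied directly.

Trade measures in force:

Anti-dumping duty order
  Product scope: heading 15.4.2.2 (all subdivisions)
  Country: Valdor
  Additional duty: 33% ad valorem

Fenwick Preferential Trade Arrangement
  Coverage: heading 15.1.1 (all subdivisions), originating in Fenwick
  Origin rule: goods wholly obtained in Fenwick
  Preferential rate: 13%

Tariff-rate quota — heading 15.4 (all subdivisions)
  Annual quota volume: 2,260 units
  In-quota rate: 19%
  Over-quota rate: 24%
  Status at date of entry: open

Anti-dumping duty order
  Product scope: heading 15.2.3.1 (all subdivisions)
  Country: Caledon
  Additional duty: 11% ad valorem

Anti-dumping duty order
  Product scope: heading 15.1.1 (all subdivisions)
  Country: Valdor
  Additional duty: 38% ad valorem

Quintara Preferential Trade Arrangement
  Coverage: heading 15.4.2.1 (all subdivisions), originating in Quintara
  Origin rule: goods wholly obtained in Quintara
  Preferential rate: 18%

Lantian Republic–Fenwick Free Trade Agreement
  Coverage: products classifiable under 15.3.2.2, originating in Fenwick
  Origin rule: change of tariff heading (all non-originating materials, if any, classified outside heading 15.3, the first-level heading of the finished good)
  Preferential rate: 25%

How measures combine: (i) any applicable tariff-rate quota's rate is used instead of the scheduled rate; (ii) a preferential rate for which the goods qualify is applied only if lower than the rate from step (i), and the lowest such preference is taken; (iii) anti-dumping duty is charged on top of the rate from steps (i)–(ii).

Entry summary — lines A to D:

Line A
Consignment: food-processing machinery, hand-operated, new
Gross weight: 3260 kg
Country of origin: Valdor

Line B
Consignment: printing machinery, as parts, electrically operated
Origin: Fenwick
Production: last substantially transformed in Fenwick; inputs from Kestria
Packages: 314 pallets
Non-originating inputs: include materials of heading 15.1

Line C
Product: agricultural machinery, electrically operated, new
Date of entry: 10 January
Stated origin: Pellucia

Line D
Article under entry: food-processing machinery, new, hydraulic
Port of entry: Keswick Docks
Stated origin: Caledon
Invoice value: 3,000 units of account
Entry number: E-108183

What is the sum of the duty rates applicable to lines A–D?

70%

Line A: food-processing → 15.2; hand-operated → 15.2.2; new → 15.2.2.2. Scheduled 24%. No special measure applies. → 24%.
Line B: printing → 15.1; electrically operated → 15.1.1; as parts → 15.1.1.1. Scheduled 2%. Fenwick agreement on 15.1.1: not wholly obtained; Fenwick agreement on 15.3.2.2: 15.1.1.1 not covered. → 2%.
Line C: agricultural → 15.4; electrically operated → 15.4.1; new → 15.4.1.1. Scheduled 35%. quota on 15.4 open → in-quota 19%. → 19%.
Line D: food-processing → 15.2; hydraulic → 15.2.1; new → 15.2.1.1. Scheduled 25%. No special measure applies. → 25%.
Sum: 24% + 2% + 19% + 25% = 70%.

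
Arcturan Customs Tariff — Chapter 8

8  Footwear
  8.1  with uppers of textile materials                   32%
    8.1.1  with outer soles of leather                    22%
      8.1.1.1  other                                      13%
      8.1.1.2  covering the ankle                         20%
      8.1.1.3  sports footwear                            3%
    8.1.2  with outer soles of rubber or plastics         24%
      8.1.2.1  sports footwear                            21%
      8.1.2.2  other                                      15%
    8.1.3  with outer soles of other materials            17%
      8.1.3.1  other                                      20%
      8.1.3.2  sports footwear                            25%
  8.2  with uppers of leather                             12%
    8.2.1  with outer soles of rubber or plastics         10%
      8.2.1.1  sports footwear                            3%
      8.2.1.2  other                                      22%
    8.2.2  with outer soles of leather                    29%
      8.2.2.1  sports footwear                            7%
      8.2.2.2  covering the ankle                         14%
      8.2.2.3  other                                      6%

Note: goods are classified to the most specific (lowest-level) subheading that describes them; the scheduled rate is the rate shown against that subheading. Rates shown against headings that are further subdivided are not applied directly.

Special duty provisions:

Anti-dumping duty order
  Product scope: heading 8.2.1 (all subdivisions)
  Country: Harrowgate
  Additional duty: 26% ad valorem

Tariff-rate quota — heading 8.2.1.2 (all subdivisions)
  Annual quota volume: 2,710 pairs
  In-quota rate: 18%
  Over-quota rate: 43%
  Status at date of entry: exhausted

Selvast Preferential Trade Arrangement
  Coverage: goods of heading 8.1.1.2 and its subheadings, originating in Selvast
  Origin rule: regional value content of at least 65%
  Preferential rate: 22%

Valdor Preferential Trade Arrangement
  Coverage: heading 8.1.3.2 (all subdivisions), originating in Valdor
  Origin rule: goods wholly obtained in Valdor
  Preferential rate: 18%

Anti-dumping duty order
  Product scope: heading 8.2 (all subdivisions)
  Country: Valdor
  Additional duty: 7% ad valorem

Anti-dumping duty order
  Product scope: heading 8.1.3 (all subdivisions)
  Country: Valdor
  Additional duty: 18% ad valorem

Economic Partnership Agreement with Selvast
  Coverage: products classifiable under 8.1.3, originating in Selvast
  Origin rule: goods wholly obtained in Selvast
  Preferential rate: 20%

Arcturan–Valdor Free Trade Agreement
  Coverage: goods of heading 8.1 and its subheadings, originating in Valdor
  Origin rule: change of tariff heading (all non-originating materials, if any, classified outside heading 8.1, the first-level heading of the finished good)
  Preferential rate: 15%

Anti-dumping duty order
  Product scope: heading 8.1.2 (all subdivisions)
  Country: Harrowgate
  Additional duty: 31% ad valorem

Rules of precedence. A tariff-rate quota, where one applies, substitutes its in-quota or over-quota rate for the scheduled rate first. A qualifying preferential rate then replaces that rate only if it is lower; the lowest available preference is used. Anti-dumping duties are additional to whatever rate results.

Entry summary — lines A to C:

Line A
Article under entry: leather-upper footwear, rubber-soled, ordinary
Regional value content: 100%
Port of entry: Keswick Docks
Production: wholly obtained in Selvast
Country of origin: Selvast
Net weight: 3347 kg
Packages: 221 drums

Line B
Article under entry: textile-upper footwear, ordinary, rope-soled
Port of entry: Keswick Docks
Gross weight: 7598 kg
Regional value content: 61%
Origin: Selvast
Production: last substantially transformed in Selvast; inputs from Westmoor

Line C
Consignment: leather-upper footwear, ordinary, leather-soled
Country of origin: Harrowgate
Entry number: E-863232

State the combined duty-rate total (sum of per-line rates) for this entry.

Line A: leather-upper → 8.2; rubber-soled → 8.2.1; ordinary → 8.2.1.2. Scheduled 22%. quota on 8.2.1.2 exhausted → over-quota 43%; Selvast agreement on 8.1.1.2: 8.2.1.2 not covered; Selvast agreement on 8.1.3: 8.2.1.2 not covered. → 43%.
Line B: textile-upper → 8.1; rope-soled → 8.1.3; ordinary → 8.1.3.1. Scheduled 20%. Selvast agreement on 8.1.1.2: 8.1.3.1 not covered; Selvast agreement on 8.1.3: not wholly obtained. → 20%.
Line C: leather-upper → 8.2; leather-soled → 8.2.2; ordinary → 8.2.2.3. Scheduled 6%. No special measure applies. → 6%.
Sum: 43% + 20% + 6% = 69%.

69%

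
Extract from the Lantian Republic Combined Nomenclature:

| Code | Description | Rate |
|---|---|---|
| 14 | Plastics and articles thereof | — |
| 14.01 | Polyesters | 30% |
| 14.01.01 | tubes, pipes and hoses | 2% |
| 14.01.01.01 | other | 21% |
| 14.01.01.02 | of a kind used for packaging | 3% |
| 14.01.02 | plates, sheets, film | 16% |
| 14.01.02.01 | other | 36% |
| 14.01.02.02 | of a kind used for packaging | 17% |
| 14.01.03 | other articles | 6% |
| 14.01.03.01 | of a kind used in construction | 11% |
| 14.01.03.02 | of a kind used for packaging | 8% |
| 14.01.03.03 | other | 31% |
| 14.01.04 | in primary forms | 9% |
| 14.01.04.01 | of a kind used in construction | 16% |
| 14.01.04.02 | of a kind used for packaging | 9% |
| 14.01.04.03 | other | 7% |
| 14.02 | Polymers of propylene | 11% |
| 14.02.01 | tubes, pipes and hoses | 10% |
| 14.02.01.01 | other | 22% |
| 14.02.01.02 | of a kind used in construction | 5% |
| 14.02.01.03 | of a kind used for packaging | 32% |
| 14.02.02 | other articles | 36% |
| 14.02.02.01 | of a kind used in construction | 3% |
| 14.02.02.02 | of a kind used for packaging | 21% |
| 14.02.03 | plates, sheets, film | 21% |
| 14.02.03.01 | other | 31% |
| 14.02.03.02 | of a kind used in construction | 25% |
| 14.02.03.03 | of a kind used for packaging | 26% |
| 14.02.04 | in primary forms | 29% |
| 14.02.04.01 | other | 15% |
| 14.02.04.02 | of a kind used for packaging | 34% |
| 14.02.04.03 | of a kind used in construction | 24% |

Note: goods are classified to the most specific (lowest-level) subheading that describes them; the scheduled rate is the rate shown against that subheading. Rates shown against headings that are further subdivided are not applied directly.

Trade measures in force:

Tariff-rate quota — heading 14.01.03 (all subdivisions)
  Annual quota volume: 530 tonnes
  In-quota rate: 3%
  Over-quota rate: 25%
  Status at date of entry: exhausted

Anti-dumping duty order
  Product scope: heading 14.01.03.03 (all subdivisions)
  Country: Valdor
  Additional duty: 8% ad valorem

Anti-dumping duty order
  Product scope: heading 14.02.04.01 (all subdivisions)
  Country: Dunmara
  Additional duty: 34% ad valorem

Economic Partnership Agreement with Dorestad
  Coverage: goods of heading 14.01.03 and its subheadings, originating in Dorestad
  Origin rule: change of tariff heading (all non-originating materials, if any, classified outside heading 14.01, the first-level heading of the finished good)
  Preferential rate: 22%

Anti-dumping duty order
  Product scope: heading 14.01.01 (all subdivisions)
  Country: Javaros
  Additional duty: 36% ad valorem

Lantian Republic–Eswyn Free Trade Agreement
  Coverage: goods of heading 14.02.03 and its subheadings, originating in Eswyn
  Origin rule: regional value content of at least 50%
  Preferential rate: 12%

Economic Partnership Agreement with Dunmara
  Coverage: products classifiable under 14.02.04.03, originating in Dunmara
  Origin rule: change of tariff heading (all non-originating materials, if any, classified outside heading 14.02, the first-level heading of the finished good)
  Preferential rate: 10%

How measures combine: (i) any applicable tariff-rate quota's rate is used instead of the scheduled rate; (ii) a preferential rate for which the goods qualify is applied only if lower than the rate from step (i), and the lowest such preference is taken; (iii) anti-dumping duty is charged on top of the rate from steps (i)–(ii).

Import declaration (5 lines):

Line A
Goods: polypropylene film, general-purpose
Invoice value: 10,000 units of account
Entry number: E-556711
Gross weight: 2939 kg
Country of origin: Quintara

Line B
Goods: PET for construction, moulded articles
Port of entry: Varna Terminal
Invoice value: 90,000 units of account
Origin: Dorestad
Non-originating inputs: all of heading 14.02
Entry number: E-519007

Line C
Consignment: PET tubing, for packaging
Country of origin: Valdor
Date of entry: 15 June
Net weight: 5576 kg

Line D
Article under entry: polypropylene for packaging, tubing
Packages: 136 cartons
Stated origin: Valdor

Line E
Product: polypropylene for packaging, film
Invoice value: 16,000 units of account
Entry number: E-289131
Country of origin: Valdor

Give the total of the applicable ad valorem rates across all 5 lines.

114%

Line A: polypropylene → 14.02; film → 14.02.03; general-purpose → 14.02.03.01. Scheduled 31%. No special measure applies. → 31%.
Line B: PET → 14.01; moulded articles → 14.01.03; for construction → 14.01.03.01. Scheduled 11%. quota on 14.01.03 exhausted → over-quota 25%; Dorestad agreement on 14.01.03: CTH met → 22% available; preferential 22%. → 22%.
Line C: PET → 14.01; tubing → 14.01.01; for packaging → 14.01.01.02. Scheduled 3%. No special measure applies. → 3%.
Line D: polypropylene → 14.02; tubing → 14.02.01; for packaging → 14.02.01.03. Scheduled 32%. No special measure applies. → 32%.
Line E: polypropylene → 14.02; film → 14.02.03; for packaging → 14.02.03.03. Scheduled 26%. No special measure applies. → 26%.
Sum: 31% + 22% + 3% + 32% + 26% = 114%.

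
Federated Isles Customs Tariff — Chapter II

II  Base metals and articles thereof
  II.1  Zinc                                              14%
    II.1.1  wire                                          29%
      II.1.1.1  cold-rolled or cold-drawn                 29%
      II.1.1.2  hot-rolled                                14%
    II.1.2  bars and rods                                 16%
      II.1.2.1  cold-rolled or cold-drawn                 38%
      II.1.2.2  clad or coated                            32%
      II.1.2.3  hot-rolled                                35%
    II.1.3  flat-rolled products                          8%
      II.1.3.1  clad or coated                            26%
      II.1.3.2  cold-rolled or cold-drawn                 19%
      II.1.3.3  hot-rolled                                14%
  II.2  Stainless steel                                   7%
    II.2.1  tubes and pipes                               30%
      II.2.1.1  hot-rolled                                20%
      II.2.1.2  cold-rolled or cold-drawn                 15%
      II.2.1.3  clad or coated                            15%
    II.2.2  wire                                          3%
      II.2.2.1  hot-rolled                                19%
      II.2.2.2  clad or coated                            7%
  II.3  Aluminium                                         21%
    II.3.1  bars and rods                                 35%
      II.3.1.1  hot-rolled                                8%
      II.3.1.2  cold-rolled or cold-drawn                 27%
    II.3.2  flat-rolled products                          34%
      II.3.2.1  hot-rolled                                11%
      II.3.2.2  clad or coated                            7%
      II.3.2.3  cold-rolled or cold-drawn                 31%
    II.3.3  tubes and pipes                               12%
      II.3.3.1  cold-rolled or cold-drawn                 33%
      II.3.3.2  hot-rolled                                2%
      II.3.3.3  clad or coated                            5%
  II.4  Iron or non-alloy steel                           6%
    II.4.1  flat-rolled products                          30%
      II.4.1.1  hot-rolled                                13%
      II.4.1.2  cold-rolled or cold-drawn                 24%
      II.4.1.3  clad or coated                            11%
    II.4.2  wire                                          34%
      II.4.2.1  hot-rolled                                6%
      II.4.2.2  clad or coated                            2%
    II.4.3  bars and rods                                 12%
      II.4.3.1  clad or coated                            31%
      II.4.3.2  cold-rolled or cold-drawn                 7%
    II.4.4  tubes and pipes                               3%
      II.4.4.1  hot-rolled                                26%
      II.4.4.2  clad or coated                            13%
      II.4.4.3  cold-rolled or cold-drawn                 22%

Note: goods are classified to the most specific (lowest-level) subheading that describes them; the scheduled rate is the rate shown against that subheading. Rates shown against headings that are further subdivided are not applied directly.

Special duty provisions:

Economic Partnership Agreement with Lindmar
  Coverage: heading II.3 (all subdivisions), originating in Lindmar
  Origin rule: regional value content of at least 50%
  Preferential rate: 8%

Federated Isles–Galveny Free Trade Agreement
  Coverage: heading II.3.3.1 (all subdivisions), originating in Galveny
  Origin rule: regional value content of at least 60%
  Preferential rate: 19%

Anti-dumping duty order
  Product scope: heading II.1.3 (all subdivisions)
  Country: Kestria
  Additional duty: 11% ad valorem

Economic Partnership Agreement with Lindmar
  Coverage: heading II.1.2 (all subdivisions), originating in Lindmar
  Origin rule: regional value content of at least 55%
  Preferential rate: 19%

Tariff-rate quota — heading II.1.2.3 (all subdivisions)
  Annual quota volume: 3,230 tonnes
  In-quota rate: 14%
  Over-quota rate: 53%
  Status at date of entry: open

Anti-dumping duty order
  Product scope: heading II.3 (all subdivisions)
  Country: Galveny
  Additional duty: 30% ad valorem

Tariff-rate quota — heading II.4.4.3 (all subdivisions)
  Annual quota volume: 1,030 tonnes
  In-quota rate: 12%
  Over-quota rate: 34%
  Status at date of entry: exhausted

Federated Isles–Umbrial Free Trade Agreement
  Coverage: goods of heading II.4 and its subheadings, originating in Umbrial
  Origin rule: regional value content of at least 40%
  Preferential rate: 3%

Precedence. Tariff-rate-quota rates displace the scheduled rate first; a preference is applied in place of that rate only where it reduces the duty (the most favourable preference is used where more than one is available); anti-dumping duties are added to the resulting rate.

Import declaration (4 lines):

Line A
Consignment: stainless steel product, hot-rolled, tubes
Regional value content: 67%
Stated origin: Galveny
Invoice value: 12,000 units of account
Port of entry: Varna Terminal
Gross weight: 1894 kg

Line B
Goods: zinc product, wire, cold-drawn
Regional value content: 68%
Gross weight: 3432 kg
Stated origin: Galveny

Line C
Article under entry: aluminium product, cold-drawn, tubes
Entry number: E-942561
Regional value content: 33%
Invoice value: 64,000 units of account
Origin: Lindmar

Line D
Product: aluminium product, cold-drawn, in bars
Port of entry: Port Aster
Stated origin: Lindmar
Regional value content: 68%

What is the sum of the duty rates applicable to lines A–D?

90%

Line A: stainless steel → II.2; tubes → II.2.1; hot-rolled → II.2.1.1. Scheduled 20%. Galveny agreement on II.3.3.1: II.2.1.1 not covered. → 20%.
Line B: zinc → II.1; wire → II.1.1; cold-drawn → II.1.1.1. Scheduled 29%. Galveny agreement on II.3.3.1: II.1.1.1 not covered. → 29%.
Line C: aluminium → II.3; tubes → II.3.3; cold-drawn → II.3.3.1. Scheduled 33%. Lindmar agreement on II.3: RVC < 50%; Lindmar agreement on II.1.2: II.3.3.1 not covered. → 33%.
Line D: aluminium → II.3; in bars → II.3.1; cold-drawn → II.3.1.2. Scheduled 27%. Lindmar agreement on II.3: RVC ≥ 50% → 8% available; Lindmar agreement on II.1.2: II.3.1.2 not covered; preferential 8%. → 8%.
Sum: 20% + 29% + 33% + 8% = 90%.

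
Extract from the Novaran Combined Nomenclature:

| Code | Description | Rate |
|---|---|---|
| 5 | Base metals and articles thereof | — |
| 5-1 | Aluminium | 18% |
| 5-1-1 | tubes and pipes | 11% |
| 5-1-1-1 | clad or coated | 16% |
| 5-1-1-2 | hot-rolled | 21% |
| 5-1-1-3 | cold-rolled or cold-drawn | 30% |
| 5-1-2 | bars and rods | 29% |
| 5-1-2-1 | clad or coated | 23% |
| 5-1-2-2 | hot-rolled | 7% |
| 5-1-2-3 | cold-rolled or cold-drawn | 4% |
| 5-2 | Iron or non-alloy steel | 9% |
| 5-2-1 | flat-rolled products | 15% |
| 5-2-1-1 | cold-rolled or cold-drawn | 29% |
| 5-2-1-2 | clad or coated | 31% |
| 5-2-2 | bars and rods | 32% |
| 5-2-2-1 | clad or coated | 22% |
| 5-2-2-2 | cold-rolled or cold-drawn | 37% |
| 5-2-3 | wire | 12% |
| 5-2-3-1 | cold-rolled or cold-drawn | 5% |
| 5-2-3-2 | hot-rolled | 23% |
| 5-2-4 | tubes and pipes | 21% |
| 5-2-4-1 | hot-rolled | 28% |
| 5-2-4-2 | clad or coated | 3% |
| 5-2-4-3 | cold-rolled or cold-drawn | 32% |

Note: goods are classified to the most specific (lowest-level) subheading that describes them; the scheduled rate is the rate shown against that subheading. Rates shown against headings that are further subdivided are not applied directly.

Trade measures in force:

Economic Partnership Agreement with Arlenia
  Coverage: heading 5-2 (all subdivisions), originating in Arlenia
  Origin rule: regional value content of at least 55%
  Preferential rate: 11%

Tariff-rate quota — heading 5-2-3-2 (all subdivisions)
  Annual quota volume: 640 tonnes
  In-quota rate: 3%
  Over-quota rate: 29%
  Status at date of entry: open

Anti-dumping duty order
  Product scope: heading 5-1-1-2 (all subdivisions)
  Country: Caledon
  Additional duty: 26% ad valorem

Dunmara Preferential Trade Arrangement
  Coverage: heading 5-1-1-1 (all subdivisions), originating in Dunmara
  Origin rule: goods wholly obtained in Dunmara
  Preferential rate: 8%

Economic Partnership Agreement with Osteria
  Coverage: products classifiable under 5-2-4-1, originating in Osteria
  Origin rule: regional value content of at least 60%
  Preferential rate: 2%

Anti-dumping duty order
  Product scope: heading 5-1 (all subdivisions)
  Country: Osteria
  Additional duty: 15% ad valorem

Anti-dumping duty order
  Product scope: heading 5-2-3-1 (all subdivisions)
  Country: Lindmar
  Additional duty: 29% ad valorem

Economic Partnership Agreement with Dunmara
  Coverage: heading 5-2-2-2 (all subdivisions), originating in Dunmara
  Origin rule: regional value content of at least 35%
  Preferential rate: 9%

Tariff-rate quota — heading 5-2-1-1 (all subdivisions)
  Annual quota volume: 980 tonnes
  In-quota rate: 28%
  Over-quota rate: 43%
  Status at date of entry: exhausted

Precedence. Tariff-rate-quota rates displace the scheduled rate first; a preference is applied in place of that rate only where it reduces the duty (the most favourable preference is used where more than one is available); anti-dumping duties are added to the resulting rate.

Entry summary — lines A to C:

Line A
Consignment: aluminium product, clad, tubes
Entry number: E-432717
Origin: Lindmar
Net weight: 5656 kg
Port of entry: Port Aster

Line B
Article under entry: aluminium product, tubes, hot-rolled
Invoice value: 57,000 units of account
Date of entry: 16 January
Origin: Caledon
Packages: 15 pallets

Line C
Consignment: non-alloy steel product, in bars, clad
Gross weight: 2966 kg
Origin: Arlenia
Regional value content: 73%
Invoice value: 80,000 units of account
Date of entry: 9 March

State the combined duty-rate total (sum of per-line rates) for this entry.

74%

Line A: aluminium → 5-1; tubes → 5-1-1; clad → 5-1-1-1. Scheduled 16%. No special measure applies. → 16%.
Line B: aluminium → 5-1; tubes → 5-1-1; hot-rolled → 5-1-1-2. Scheduled 21%. anti-dumping (Caledon, 5-1-1-2): +26%; total 21% + 26% = 47%. → 47%.
Line C: non-alloy steel → 5-2; in bars → 5-2-2; clad → 5-2-2-1. Scheduled 22%. Arlenia agreement on 5-2: RVC ≥ 55% → 11% available; preferential 11%. → 11%.
Sum: 16% + 47% + 11% = 74%.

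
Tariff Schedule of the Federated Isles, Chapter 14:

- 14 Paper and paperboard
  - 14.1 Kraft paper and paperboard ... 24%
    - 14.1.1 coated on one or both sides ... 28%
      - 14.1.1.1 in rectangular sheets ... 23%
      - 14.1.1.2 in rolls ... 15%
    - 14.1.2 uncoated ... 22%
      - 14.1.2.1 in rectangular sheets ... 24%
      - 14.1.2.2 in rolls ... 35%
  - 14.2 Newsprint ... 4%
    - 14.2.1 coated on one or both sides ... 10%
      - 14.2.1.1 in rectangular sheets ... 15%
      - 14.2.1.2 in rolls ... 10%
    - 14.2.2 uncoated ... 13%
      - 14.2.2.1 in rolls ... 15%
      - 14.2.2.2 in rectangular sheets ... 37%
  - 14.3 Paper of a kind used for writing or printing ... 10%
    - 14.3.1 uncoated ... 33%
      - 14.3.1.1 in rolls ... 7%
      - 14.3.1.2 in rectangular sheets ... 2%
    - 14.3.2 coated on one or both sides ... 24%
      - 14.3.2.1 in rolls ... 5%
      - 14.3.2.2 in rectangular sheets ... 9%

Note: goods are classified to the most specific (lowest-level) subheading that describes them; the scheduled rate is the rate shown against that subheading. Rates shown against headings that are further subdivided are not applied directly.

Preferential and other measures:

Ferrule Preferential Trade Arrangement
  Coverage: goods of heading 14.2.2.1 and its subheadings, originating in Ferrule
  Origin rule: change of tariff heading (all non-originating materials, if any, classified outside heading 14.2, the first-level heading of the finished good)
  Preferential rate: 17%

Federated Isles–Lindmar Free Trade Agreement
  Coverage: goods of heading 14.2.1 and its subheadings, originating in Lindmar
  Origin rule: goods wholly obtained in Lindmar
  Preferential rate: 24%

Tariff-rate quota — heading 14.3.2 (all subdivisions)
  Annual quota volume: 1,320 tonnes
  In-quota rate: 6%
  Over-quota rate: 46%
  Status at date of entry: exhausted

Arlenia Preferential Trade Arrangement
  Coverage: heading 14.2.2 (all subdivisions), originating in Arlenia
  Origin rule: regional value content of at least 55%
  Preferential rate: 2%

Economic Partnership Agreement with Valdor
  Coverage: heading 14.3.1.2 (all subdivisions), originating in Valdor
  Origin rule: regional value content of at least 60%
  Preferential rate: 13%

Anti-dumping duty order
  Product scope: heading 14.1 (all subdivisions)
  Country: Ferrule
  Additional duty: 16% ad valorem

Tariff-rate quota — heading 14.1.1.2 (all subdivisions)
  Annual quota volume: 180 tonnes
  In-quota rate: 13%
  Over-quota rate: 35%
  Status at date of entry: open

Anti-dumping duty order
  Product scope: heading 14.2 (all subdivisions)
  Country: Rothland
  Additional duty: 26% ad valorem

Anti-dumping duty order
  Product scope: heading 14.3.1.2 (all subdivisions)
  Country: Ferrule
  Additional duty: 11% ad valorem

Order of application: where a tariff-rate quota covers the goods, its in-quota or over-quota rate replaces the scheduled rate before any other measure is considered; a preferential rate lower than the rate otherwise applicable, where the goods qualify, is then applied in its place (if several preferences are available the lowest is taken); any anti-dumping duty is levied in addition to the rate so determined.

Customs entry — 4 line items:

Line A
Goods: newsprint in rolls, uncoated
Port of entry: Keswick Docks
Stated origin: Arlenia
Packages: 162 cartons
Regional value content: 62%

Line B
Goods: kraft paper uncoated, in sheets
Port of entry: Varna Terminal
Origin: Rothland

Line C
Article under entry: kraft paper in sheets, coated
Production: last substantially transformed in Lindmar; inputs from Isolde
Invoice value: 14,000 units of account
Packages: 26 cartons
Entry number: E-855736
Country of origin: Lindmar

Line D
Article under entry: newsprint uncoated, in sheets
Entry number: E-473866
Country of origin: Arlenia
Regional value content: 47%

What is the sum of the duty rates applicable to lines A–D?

Line A: newsprint → 14.2; uncoated → 14.2.2; in rolls → 14.2.2.1. Scheduled 15%. Arlenia agreement on 14.2.2: RVC ≥ 55% → 2% available; preferential 2%. → 2%.
Line B: kraft paper → 14.1; uncoated → 14.1.2; in sheets → 14.1.2.1. Scheduled 24%. No special measure applies. → 24%.
Line C: kraft paper → 14.1; coated → 14.1.1; in sheets → 14.1.1.1. Scheduled 23%. Lindmar agreement on 14.2.1: 14.1.1.1 not covered. → 23%.
Line D: newsprint → 14.2; uncoated → 14.2.2; in sheets → 14.2.2.2. Scheduled 37%. Arlenia agreement on 14.2.2: RVC < 55%. → 37%.
Sum: 2% + 24% + 23% + 37% = 86%.

86%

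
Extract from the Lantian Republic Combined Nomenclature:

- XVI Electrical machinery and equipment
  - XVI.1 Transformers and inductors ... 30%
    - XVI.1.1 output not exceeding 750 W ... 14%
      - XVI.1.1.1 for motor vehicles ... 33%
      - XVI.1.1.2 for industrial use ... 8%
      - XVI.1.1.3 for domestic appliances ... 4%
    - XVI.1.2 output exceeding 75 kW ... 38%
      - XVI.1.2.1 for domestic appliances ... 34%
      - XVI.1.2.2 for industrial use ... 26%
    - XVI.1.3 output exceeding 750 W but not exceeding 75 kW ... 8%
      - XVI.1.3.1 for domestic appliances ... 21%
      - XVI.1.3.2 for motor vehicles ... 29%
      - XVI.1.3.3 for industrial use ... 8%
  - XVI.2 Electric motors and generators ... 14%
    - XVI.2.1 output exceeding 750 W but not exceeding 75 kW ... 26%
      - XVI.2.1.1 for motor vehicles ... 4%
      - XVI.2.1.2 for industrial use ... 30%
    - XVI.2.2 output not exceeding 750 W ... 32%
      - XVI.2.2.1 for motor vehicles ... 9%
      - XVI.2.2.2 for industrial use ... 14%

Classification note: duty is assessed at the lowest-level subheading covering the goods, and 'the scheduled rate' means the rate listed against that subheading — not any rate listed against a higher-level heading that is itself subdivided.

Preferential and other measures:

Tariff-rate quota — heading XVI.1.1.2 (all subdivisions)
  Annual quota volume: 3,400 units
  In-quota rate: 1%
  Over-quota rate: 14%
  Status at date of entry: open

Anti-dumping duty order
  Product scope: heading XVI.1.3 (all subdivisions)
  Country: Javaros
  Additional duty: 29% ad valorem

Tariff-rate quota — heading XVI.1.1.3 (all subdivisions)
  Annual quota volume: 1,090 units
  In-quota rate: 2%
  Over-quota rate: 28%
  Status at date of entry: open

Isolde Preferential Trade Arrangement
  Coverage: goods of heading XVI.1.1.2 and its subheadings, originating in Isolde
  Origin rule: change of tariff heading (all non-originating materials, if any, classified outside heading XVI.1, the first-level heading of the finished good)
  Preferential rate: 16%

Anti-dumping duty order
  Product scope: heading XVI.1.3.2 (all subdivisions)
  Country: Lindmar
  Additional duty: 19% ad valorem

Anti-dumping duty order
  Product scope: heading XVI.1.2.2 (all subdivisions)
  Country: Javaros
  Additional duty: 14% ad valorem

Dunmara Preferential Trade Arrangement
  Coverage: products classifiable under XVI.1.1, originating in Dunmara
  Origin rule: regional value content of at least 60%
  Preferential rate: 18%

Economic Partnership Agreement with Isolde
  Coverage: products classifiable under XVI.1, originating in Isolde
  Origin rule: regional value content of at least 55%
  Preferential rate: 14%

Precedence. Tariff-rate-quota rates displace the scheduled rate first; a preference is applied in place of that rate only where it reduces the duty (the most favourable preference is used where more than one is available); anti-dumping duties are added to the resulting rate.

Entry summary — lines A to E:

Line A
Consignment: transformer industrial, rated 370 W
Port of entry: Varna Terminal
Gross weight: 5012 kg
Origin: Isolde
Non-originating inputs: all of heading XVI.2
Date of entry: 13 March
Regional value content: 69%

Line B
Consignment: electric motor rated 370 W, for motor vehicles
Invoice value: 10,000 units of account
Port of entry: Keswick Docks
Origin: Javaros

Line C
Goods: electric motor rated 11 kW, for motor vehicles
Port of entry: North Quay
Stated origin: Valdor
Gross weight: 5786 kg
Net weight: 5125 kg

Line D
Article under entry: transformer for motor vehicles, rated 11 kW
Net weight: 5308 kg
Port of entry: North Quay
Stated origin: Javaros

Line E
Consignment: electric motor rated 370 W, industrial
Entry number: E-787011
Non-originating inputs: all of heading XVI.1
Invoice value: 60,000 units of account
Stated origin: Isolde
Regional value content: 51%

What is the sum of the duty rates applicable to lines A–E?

Line A: transformer → XVI.1; rated 370 W → XVI.1.1; industrial → XVI.1.1.2. Scheduled 8%. quota on XVI.1.1.2 open → in-quota 1%; Isolde agreement on XVI.1.1.2: CTH met → 16% available; Isolde agreement on XVI.1: RVC ≥ 55% → 14% available; preference 14% not lower than 1% → no reduction. → 1%.
Line B: electric motor → XVI.2; rated 370 W → XVI.2.2; for motor vehicles → XVI.2.2.1. Scheduled 9%. No special measure applies. → 9%.
Line C: electric motor → XVI.2; rated 11 kW → XVI.2.1; for motor vehicles → XVI.2.1.1. Scheduled 4%. No special measure applies. → 4%.
Line D: transformer → XVI.1; rated 11 kW → XVI.1.3; for motor vehicles → XVI.1.3.2. Scheduled 29%. anti-dumping (Javaros, XVI.1.3): +29%; total 29% + 29% = 58%. → 58%.
Line E: electric motor → XVI.2; rated 370 W → XVI.2.2; industrial → XVI.2.2.2. Scheduled 14%. Isolde agreement on XVI.1.1.2: XVI.2.2.2 not covered; Isolde agreement on XVI.1: XVI.2.2.2 not covered. → 14%.
Sum: 1% + 9% + 4% + 58% + 14% = 86%.

86%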